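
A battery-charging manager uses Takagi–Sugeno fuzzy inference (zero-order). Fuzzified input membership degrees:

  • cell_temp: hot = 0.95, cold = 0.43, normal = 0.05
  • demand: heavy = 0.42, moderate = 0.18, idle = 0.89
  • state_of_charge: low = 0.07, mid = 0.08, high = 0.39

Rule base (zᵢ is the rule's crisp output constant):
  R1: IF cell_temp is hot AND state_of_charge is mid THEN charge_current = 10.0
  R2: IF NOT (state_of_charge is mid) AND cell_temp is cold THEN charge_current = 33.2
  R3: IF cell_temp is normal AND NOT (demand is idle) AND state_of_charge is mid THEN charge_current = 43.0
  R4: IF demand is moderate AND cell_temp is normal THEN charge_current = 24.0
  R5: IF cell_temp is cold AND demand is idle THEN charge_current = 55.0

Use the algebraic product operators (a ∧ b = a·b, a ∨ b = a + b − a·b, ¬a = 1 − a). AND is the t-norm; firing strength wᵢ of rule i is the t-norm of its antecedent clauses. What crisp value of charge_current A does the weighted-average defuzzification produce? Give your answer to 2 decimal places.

40.73

R1 (z=10.0): hot=0.95, mid=0.08; AND[a·b] → w = 0.0760
R2 (z=33.2): ¬mid=1−0.08=0.92, cold=0.43; AND[a·b] → w = 0.3956
R3 (z=43.0): normal=0.05, ¬idle=1−0.89=0.11, mid=0.08; AND[a·b] → w = 0.0004
R4 (z=24.0): moderate=0.18, normal=0.05; AND[a·b] → w = 0.0090
R5 (z=55.0): cold=0.43, idle=0.89; AND[a·b] → w = 0.3827
Weighted average = (0.0760·10.0 + 0.3956·33.2 + 0.0004·43.0 + 0.0090·24.0 + 0.3827·55.0) / (0.0760 + 0.3956 + 0.0004 + 0.0090 + 0.3827)
  = 35.1773 / 0.8637 = 40.73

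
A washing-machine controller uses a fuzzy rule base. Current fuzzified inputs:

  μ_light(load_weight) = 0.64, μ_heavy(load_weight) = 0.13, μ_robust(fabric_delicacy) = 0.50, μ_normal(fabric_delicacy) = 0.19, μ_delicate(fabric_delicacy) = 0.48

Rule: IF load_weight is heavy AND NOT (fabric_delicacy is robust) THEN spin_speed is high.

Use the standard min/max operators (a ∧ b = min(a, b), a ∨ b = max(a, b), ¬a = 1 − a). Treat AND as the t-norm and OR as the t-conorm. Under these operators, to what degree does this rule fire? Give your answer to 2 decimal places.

0.13

firing strength: heavy=0.13, ¬robust=1−0.50=0.50; AND[min(a, b)] → w = 0.13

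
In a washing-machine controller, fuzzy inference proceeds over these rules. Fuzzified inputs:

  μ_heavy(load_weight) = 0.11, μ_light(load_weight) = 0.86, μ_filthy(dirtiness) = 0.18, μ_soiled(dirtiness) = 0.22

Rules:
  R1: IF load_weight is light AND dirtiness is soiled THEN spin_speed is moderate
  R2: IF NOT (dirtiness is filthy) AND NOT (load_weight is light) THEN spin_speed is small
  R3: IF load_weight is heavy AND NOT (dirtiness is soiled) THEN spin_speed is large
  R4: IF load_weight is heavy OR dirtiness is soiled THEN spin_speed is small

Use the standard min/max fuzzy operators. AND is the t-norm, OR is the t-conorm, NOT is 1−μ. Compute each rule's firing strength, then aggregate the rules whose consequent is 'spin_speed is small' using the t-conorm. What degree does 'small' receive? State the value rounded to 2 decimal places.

0.22

R1: light=0.86, soiled=0.22; AND[min(a, b)] → w = 0.22
R2: ¬filthy=1−0.18=0.82, ¬light=1−0.86=0.14; AND[min(a, b)] → w = 0.14
R3: heavy=0.11, ¬soiled=1−0.22=0.78; AND[min(a, b)] → w = 0.11
R4: heavy=0.11, soiled=0.22; OR[max(a, b)] → w = 0.22
Rules with consequent 'small': {R2, R4} → strengths 0.14, 0.22
Aggregate via t-conorm [max(a, b)]: 0.22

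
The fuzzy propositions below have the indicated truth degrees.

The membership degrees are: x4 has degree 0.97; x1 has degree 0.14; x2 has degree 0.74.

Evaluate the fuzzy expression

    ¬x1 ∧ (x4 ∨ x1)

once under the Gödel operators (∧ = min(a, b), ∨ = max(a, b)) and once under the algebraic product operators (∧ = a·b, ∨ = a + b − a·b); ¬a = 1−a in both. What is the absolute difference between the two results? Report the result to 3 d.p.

0.022

Under Gödel:
  ¬x1 = 1 − 0.14 = 0.86
  x4 ∨ x1 = max(a, b) on (0.97, 0.14) = 0.97
  ¬x1 ∧ (x4 ∨ x1) = min(a, b) on (0.86, 0.97) = 0.86
  → value = 0.8600
Under algebraic product:
  ¬x1 = 1 − 0.1400 = 0.8600
  x4 ∨ x1 = a + b − a·b on (0.9700, 0.1400) = 0.9742
  ¬x1 ∧ (x4 ∨ x1) = a·b on (0.8600, 0.9742) = 0.8378
  → value = 0.8378
|0.8600 − 0.8378| = 0.022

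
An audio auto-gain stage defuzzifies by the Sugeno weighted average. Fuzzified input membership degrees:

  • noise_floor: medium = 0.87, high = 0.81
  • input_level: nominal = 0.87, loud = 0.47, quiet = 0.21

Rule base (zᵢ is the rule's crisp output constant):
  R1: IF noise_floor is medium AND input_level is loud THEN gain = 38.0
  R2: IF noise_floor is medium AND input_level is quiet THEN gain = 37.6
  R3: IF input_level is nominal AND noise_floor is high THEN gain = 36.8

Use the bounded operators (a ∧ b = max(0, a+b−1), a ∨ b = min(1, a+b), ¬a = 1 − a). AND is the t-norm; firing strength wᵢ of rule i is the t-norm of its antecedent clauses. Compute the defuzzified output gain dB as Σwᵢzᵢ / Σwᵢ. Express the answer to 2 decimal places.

37.23

R1 (z=38.0): medium=0.87, loud=0.47; AND[max(0, a+b−1)] → w = 0.34
R2 (z=37.6): medium=0.87, quiet=0.21; AND[max(0, a+b−1)] → w = 0.08
R3 (z=36.8): nominal=0.87, high=0.81; AND[max(0, a+b−1)] → w = 0.68
Weighted average = (0.34·38.0 + 0.08·37.6 + 0.68·36.8) / (0.34 + 0.08 + 0.68)
  = 40.9520 / 1.1000 = 37.23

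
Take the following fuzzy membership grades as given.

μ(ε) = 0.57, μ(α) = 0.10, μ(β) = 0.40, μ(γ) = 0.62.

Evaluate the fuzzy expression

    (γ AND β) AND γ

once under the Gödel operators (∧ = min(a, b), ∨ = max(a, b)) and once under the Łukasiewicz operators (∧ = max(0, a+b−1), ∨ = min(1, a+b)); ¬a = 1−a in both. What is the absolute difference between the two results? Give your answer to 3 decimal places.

Under Gödel:
  γ AND β = min(a, b) on (0.62, 0.40) = 0.40
  (γ AND β) AND γ = min(a, b) on (0.40, 0.62) = 0.40
  → value = 0.4000
Under Łukasiewicz:
  γ AND β = max(0, a+b−1) on (0.62, 0.40) = 0.02
  (γ AND β) AND γ = max(0, a+b−1) on (0.02, 0.62) = 0.00
  → value = 0.0000
|0.4000 − 0.0000| = 0.400

0.400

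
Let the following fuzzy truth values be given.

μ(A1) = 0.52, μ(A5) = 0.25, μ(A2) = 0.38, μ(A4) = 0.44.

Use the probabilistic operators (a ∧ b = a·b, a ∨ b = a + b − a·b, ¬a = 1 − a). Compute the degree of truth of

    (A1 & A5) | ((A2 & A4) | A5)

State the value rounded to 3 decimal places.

A1 & A5 = a·b on (0.5200, 0.2500) = 0.1300
A2 & A4 = a·b on (0.3800, 0.4400) = 0.1672
(A2 & A4) | A5 = a + b − a·b on (0.1672, 0.2500) = 0.3754
(A1 & A5) | ((A2 & A4) | A5) = a + b − a·b on (0.1300, 0.3754) = 0.4566

0.457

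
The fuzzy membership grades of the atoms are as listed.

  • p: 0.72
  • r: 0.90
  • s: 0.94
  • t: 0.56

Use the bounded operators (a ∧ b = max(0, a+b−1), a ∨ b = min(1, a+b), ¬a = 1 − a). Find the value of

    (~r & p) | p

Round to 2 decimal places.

~r = 1 − 0.90 = 0.10
~r & p = max(0, a+b−1) on (0.10, 0.72) = 0.00
(~r & p) | p = min(1, a+b) on (0.00, 0.72) = 0.72

0.72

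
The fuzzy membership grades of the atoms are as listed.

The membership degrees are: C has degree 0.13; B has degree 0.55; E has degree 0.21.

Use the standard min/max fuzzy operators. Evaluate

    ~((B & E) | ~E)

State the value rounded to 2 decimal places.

0.21

B & E = min(a, b) on (0.55, 0.21) = 0.21
~E = 1 − 0.21 = 0.79
(B & E) | ~E = max(a, b) on (0.21, 0.79) = 0.79
~((B & E) | ~E) = 1 − 0.79 = 0.21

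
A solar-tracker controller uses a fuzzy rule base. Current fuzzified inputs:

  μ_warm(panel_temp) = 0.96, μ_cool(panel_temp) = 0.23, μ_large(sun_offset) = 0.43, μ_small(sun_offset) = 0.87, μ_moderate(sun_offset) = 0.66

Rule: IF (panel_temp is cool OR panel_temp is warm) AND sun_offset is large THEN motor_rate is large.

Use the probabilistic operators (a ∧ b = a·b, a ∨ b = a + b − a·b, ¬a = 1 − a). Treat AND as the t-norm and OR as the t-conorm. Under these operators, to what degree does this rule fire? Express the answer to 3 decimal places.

firing strength: (cool=0.23 OR warm=0.96) = 0.9692; AND[a·b] with large=0.43 → w = 0.4168

0.417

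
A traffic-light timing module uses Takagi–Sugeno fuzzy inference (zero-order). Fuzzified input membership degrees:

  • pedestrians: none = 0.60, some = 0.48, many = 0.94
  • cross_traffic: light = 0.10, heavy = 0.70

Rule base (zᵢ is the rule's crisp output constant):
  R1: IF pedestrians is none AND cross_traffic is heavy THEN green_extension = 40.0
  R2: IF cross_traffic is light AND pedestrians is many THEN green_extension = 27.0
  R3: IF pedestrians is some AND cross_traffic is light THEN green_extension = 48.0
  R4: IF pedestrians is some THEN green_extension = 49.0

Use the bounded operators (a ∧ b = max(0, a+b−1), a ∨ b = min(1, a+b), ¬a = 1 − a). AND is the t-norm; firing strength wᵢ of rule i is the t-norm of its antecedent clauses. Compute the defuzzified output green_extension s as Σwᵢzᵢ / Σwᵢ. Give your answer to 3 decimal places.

44.634

R1 (z=40.0): none=0.60, heavy=0.70; AND[max(0, a+b−1)] → w = 0.30
R2 (z=27.0): light=0.10, many=0.94; AND[max(0, a+b−1)] → w = 0.04
R3 (z=48.0): some=0.48, light=0.10; AND[max(0, a+b−1)] → w = 0.00
R4 (z=49.0): some=0.48 → w = 0.48
Weighted average = (0.30·40.0 + 0.04·27.0 + 0.00·48.0 + 0.48·49.0) / (0.30 + 0.04 + 0.00 + 0.48)
  = 36.6000 / 0.8200 = 44.634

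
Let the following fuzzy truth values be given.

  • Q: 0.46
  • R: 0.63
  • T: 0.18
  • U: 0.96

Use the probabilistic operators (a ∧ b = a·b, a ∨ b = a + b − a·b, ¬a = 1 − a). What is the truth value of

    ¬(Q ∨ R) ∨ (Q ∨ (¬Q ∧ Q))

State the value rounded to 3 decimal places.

0.675

Q ∨ R = a + b − a·b on (0.4600, 0.6300) = 0.8002
¬(Q ∨ R) = 1 − 0.8002 = 0.1998
¬Q = 1 − 0.4600 = 0.5400
¬Q ∧ Q = a·b on (0.5400, 0.4600) = 0.2484
Q ∨ (¬Q ∧ Q) = a + b − a·b on (0.4600, 0.2484) = 0.5941
¬(Q ∨ R) ∨ (Q ∨ (¬Q ∧ Q)) = a + b − a·b on (0.1998, 0.5941) = 0.6752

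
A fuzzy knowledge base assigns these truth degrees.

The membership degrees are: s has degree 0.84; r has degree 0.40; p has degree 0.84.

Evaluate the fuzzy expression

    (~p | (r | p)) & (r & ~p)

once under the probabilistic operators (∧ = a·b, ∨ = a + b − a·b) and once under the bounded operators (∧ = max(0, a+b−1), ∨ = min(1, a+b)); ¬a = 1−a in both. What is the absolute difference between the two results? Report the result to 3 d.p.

0.059

Under probabilistic:
  ~p = 1 − 0.8400 = 0.1600
  r | p = a + b − a·b on (0.4000, 0.8400) = 0.9040
  ~p | (r | p) = a + b − a·b on (0.1600, 0.9040) = 0.9194
  ~p = 1 − 0.8400 = 0.1600
  r & ~p = a·b on (0.4000, 0.1600) = 0.0640
  (~p | (r | p)) & (r & ~p) = a·b on (0.9194, 0.0640) = 0.0588
  → value = 0.0588
Under bounded:
  ~p = 1 − 0.84 = 0.16
  r | p = min(1, a+b) on (0.40, 0.84) = 1.00
  ~p | (r | p) = min(1, a+b) on (0.16, 1.00) = 1.00
  ~p = 1 − 0.84 = 0.16
  r & ~p = max(0, a+b−1) on (0.40, 0.16) = 0.00
  (~p | (r | p)) & (r & ~p) = max(0, a+b−1) on (1.00, 0.00) = 0.00
  → value = 0.0000
|0.0588 − 0.0000| = 0.059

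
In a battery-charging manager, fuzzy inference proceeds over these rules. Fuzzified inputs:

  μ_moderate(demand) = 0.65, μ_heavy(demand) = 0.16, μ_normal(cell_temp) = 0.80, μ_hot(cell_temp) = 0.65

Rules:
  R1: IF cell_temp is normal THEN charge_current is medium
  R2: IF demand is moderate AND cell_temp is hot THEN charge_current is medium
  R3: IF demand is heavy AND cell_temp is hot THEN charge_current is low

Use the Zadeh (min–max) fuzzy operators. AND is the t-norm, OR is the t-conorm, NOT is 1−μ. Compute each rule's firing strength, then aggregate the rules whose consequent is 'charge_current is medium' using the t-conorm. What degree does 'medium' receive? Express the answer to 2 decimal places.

0.80

R1: normal=0.80 → w = 0.80
R2: moderate=0.65, hot=0.65; AND[min(a, b)] → w = 0.65
R3: heavy=0.16, hot=0.65; AND[min(a, b)] → w = 0.16
Rules with consequent 'medium': {R1, R2} → strengths 0.80, 0.65
Aggregate via t-conorm [max(a, b)]: 0.80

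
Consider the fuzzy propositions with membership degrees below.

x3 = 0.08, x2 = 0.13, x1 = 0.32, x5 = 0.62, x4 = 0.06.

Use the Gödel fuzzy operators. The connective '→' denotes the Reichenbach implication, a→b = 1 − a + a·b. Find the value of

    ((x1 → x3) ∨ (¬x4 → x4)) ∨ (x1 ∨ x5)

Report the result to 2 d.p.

x1 → x3  [Reichenbach: 1 − a + a·b] with a=0.32, b=0.08 → 0.71
¬x4 = 1 − 0.06 = 0.94
¬x4 → x4  [Reichenbach: 1 − a + a·b] with a=0.94, b=0.06 → 0.12
(x1 → x3) ∨ (¬x4 → x4) = max(a, b) on (0.71, 0.12) = 0.71
x1 ∨ x5 = max(a, b) on (0.32, 0.62) = 0.62
((x1 → x3) ∨ (¬x4 → x4)) ∨ (x1 ∨ x5) = max(a, b) on (0.71, 0.62) = 0.71

0.71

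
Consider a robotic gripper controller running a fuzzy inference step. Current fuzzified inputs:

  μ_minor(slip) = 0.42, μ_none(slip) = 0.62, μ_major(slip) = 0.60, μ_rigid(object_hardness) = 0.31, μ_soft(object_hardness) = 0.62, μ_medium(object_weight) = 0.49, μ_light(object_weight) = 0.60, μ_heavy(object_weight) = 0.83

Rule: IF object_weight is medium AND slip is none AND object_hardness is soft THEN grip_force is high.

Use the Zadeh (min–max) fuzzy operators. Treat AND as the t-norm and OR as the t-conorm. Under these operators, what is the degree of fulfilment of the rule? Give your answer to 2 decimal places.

firing strength: medium=0.49, none=0.62, soft=0.62; AND[min(a, b)] → w = 0.49

0.49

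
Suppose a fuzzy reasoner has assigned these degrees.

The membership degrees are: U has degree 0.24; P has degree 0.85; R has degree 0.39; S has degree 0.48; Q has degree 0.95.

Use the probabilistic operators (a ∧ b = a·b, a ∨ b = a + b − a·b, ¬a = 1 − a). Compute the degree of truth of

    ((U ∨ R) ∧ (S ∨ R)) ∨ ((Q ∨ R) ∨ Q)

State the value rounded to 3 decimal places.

0.999

U ∨ R = a + b − a·b on (0.2400, 0.3900) = 0.5364
S ∨ R = a + b − a·b on (0.4800, 0.3900) = 0.6828
(U ∨ R) ∧ (S ∨ R) = a·b on (0.5364, 0.6828) = 0.3663
Q ∨ R = a + b − a·b on (0.9500, 0.3900) = 0.9695
(Q ∨ R) ∨ Q = a + b − a·b on (0.9695, 0.9500) = 0.9985
((U ∨ R) ∧ (S ∨ R)) ∨ ((Q ∨ R) ∨ Q) = a + b − a·b on (0.3663, 0.9985) = 0.9990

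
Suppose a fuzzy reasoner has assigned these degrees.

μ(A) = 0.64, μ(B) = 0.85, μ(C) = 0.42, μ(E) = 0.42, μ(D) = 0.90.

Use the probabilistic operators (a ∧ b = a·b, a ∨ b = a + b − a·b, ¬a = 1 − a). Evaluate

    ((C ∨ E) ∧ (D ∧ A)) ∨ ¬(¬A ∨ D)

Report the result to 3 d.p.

0.422

C ∨ E = a + b − a·b on (0.4200, 0.4200) = 0.6636
D ∧ A = a·b on (0.9000, 0.6400) = 0.5760
(C ∨ E) ∧ (D ∧ A) = a·b on (0.6636, 0.5760) = 0.3822
¬A = 1 − 0.6400 = 0.3600
¬A ∨ D = a + b − a·b on (0.3600, 0.9000) = 0.9360
¬(¬A ∨ D) = 1 − 0.9360 = 0.0640
((C ∨ E) ∧ (D ∧ A)) ∨ ¬(¬A ∨ D) = a + b − a·b on (0.3822, 0.0640) = 0.4218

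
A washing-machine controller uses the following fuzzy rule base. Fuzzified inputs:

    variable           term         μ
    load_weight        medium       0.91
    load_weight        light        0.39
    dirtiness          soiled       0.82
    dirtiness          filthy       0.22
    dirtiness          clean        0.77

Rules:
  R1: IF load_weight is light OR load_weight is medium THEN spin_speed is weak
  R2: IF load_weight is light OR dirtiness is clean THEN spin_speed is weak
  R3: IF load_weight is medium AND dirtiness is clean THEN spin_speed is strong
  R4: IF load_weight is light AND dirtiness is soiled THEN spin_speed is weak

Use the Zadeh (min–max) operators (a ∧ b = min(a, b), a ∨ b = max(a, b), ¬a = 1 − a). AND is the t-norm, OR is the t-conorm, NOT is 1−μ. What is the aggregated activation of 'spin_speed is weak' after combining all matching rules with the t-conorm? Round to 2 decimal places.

R1: light=0.39, medium=0.91; OR[max(a, b)] → w = 0.91
R2: light=0.39, clean=0.77; OR[max(a, b)] → w = 0.77
R3: medium=0.91, clean=0.77; AND[min(a, b)] → w = 0.77
R4: light=0.39, soiled=0.82; AND[min(a, b)] → w = 0.39
Rules with consequent 'weak': {R1, R2, R4} → strengths 0.91, 0.77, 0.39
Aggregate via t-conorm [max(a, b)]: 0.91

0.91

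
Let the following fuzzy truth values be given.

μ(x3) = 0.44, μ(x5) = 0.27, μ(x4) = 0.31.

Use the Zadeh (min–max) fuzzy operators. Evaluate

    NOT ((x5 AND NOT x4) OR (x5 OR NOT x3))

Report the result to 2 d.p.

0.44

NOT x4 = 1 − 0.31 = 0.69
x5 AND NOT x4 = min(a, b) on (0.27, 0.69) = 0.27
NOT x3 = 1 − 0.44 = 0.56
x5 OR NOT x3 = max(a, b) on (0.27, 0.56) = 0.56
(x5 AND NOT x4) OR (x5 OR NOT x3) = max(a, b) on (0.27, 0.56) = 0.56
NOT ((x5 AND NOT x4) OR (x5 OR NOT x3)) = 1 − 0.56 = 0.44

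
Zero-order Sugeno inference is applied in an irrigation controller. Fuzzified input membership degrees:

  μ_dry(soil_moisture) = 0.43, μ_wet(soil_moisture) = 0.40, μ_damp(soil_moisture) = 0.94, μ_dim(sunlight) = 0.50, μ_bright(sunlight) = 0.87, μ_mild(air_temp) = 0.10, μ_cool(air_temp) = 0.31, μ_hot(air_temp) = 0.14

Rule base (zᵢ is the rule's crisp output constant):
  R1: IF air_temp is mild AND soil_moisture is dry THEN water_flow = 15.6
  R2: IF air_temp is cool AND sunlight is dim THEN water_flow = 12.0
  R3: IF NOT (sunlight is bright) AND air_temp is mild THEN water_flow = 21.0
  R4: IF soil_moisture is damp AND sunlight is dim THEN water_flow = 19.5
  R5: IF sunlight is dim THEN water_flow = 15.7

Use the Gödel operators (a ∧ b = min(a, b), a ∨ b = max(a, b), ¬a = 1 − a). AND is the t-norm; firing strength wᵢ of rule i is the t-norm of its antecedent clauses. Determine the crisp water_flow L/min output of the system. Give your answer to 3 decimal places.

16.543

R1 (z=15.6): mild=0.10, dry=0.43; AND[min(a, b)] → w = 0.10
R2 (z=12.0): cool=0.31, dim=0.50; AND[min(a, b)] → w = 0.31
R3 (z=21.0): ¬bright=1−0.87=0.13, mild=0.10; AND[min(a, b)] → w = 0.10
R4 (z=19.5): damp=0.94, dim=0.50; AND[min(a, b)] → w = 0.50
R5 (z=15.7): dim=0.50 → w = 0.50
Weighted average = (0.10·15.6 + 0.31·12.0 + 0.10·21.0 + 0.50·19.5 + 0.50·15.7) / (0.10 + 0.31 + 0.10 + 0.50 + 0.50)
  = 24.9800 / 1.5100 = 16.543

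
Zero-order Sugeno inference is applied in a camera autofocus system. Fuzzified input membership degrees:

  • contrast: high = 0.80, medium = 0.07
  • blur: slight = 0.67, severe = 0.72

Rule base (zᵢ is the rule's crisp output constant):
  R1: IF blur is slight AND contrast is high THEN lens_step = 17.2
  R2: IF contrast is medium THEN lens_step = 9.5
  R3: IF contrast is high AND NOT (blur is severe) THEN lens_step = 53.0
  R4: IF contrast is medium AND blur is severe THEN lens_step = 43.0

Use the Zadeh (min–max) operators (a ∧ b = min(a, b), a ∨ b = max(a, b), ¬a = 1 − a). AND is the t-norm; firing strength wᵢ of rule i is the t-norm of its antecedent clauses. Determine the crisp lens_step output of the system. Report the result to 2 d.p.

R1 (z=17.2): slight=0.67, high=0.80; AND[min(a, b)] → w = 0.67
R2 (z=9.5): medium=0.07 → w = 0.07
R3 (z=53.0): high=0.80, ¬severe=1−0.72=0.28; AND[min(a, b)] → w = 0.28
R4 (z=43.0): medium=0.07, severe=0.72; AND[min(a, b)] → w = 0.07
Weighted average = (0.67·17.2 + 0.07·9.5 + 0.28·53.0 + 0.07·43.0) / (0.67 + 0.07 + 0.28 + 0.07)
  = 30.0390 / 1.0900 = 27.56

27.56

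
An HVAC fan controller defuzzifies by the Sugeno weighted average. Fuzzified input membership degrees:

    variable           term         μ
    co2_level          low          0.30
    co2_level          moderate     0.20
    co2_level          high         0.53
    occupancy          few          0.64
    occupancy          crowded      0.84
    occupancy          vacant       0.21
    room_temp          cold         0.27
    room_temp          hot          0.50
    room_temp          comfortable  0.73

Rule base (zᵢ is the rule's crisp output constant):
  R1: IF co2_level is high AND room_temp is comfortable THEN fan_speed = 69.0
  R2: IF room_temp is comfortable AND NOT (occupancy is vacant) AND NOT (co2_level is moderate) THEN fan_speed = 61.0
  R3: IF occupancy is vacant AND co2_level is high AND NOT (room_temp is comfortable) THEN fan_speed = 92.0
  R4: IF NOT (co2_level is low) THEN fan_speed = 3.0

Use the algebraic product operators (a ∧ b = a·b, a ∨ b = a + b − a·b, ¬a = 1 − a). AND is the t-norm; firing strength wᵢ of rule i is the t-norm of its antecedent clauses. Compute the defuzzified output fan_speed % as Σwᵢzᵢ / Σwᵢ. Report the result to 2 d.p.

37.83

R1 (z=69.0): high=0.53, comfortable=0.73; AND[a·b] → w = 0.3869
R2 (z=61.0): comfortable=0.73, ¬vacant=1−0.21=0.79, ¬moderate=1−0.20=0.80; AND[a·b] → w = 0.4614
R3 (z=92.0): vacant=0.21, high=0.53, ¬comfortable=1−0.73=0.27; AND[a·b] → w = 0.0301
R4 (z=3.0): ¬low=1−0.30=0.70 → w = 0.7000
Weighted average = (0.3869·69.0 + 0.4614·61.0 + 0.0301·92.0 + 0.7000·3.0) / (0.3869 + 0.4614 + 0.0301 + 0.7000)
  = 59.7038 / 1.5783 = 37.83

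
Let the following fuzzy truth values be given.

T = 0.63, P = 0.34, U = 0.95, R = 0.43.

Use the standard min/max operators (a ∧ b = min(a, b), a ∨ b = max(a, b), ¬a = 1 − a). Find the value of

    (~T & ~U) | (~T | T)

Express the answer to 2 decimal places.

~T = 1 − 0.63 = 0.37
~U = 1 − 0.95 = 0.05
~T & ~U = min(a, b) on (0.37, 0.05) = 0.05
~T = 1 − 0.63 = 0.37
~T | T = max(a, b) on (0.37, 0.63) = 0.63
(~T & ~U) | (~T | T) = max(a, b) on (0.05, 0.63) = 0.63

0.63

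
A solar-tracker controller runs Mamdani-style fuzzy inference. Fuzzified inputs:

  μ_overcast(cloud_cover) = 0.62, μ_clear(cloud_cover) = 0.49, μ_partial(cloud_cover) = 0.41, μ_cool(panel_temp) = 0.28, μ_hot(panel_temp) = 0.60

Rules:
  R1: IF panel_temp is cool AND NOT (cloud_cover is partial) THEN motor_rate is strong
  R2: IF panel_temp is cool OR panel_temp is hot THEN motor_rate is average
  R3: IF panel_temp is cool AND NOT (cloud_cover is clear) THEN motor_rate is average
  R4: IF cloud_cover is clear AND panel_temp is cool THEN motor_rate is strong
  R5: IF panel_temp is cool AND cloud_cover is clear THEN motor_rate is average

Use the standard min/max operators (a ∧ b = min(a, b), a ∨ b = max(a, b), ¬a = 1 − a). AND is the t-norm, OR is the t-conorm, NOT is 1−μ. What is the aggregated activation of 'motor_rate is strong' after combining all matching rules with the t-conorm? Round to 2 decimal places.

0.28

R1: cool=0.28, ¬partial=1−0.41=0.59; AND[min(a, b)] → w = 0.28
R2: cool=0.28, hot=0.60; OR[max(a, b)] → w = 0.60
R3: cool=0.28, ¬clear=1−0.49=0.51; AND[min(a, b)] → w = 0.28
R4: clear=0.49, cool=0.28; AND[min(a, b)] → w = 0.28
R5: cool=0.28, clear=0.49; AND[min(a, b)] → w = 0.28
Rules with consequent 'strong': {R1, R4} → strengths 0.28, 0.28
Aggregate via t-conorm [max(a, b)]: 0.28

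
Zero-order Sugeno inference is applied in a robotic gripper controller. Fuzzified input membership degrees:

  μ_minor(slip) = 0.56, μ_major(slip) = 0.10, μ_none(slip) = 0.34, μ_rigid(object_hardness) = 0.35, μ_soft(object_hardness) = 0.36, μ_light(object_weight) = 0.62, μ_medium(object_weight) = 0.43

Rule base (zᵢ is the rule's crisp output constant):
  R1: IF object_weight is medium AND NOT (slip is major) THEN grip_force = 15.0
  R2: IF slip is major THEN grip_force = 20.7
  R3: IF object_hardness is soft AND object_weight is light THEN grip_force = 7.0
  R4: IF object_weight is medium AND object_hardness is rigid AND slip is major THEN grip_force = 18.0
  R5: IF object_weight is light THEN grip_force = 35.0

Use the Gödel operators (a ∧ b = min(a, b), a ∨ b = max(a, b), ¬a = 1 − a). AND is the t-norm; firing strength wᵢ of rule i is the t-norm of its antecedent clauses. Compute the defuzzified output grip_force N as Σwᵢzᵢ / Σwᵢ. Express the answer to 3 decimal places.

21.453

R1 (z=15.0): medium=0.43, ¬major=1−0.10=0.90; AND[min(a, b)] → w = 0.43
R2 (z=20.7): major=0.10 → w = 0.10
R3 (z=7.0): soft=0.36, light=0.62; AND[min(a, b)] → w = 0.36
R4 (z=18.0): medium=0.43, rigid=0.35, major=0.10; AND[min(a, b)] → w = 0.10
R5 (z=35.0): light=0.62 → w = 0.62
Weighted average = (0.43·15.0 + 0.10·20.7 + 0.36·7.0 + 0.10·18.0 + 0.62·35.0) / (0.43 + 0.10 + 0.36 + 0.10 + 0.62)
  = 34.5400 / 1.6100 = 21.453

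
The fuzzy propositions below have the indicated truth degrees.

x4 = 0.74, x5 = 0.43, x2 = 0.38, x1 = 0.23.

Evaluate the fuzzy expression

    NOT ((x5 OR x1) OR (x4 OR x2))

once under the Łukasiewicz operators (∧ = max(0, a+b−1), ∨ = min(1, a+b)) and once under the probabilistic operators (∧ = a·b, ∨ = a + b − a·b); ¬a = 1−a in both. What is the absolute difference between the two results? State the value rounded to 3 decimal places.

Under Łukasiewicz:
  x5 OR x1 = min(1, a+b) on (0.43, 0.23) = 0.66
  x4 OR x2 = min(1, a+b) on (0.74, 0.38) = 1.00
  (x5 OR x1) OR (x4 OR x2) = min(1, a+b) on (0.66, 1.00) = 1.00
  NOT ((x5 OR x1) OR (x4 OR x2)) = 1 − 1.00 = 0.00
  → value = 0.0000
Under probabilistic:
  x5 OR x1 = a + b − a·b on (0.4300, 0.2300) = 0.5611
  x4 OR x2 = a + b − a·b on (0.7400, 0.3800) = 0.8388
  (x5 OR x1) OR (x4 OR x2) = a + b − a·b on (0.5611, 0.8388) = 0.9292
  NOT ((x5 OR x1) OR (x4 OR x2)) = 1 − 0.9292 = 0.0708
  → value = 0.0708
|0.0000 − 0.0708| = 0.071

0.071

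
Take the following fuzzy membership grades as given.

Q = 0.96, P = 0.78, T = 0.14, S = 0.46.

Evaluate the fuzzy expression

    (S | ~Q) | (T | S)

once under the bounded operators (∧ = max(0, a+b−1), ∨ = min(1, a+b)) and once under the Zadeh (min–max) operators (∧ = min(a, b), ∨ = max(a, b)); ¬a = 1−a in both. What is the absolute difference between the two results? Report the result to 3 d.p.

Under bounded:
  ~Q = 1 − 0.96 = 0.04
  S | ~Q = min(1, a+b) on (0.46, 0.04) = 0.50
  T | S = min(1, a+b) on (0.14, 0.46) = 0.60
  (S | ~Q) | (T | S) = min(1, a+b) on (0.50, 0.60) = 1.00
  → value = 1.0000
Under Zadeh (min–max):
  ~Q = 1 − 0.96 = 0.04
  S | ~Q = max(a, b) on (0.46, 0.04) = 0.46
  T | S = max(a, b) on (0.14, 0.46) = 0.46
  (S | ~Q) | (T | S) = max(a, b) on (0.46, 0.46) = 0.46
  → value = 0.4600
|1.0000 − 0.4600| = 0.540

0.540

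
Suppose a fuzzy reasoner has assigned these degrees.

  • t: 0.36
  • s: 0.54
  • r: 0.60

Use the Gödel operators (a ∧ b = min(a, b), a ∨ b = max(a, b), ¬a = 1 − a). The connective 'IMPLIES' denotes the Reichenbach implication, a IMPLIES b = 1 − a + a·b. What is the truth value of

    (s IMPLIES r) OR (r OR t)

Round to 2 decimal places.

s IMPLIES r  [Reichenbach: 1 − a + a·b] with a=0.54, b=0.60 → 0.78
r OR t = max(a, b) on (0.60, 0.36) = 0.60
(s IMPLIES r) OR (r OR t) = max(a, b) on (0.78, 0.60) = 0.78

0.78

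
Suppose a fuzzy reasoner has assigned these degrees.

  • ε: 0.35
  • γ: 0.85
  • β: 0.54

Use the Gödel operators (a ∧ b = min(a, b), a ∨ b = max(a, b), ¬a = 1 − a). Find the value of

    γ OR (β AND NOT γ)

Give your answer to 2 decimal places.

0.85

NOT γ = 1 − 0.85 = 0.15
β AND NOT γ = min(a, b) on (0.54, 0.15) = 0.15
γ OR (β AND NOT γ) = max(a, b) on (0.85, 0.15) = 0.85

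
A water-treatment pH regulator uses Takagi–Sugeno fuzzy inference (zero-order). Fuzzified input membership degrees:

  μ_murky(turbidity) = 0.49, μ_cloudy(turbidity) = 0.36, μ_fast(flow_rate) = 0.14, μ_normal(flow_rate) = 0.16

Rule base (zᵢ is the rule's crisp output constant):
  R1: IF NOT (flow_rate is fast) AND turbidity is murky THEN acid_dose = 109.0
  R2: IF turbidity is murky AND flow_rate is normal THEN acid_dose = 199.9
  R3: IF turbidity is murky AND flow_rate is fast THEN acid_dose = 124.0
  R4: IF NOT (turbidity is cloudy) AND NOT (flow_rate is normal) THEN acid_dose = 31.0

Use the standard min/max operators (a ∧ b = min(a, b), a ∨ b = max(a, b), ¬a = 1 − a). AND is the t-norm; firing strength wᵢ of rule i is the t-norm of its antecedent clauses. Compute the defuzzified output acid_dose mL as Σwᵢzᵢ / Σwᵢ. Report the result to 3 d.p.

R1 (z=109.0): ¬fast=1−0.14=0.86, murky=0.49; AND[min(a, b)] → w = 0.49
R2 (z=199.9): murky=0.49, normal=0.16; AND[min(a, b)] → w = 0.16
R3 (z=124.0): murky=0.49, fast=0.14; AND[min(a, b)] → w = 0.14
R4 (z=31.0): ¬cloudy=1−0.36=0.64, ¬normal=1−0.16=0.84; AND[min(a, b)] → w = 0.64
Weighted average = (0.49·109.0 + 0.16·199.9 + 0.14·124.0 + 0.64·31.0) / (0.49 + 0.16 + 0.14 + 0.64)
  = 122.5940 / 1.4300 = 85.730

85.730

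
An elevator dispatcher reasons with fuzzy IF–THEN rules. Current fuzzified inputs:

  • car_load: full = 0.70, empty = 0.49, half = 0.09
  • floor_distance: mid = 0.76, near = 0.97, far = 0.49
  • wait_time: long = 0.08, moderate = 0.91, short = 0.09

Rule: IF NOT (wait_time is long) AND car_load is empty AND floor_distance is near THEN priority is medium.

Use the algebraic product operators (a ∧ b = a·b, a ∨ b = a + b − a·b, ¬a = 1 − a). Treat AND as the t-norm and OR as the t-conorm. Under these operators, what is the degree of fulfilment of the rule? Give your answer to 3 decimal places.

firing strength: ¬long=1−0.08=0.92, empty=0.49, near=0.97; AND[a·b] → w = 0.4373

0.437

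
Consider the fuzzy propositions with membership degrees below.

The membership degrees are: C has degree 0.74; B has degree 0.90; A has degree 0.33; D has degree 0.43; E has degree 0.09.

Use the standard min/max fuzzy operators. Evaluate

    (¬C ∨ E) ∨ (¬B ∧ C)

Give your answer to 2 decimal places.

0.26

¬C = 1 − 0.74 = 0.26
¬C ∨ E = max(a, b) on (0.26, 0.09) = 0.26
¬B = 1 − 0.90 = 0.10
¬B ∧ C = min(a, b) on (0.10, 0.74) = 0.10
(¬C ∨ E) ∨ (¬B ∧ C) = max(a, b) on (0.26, 0.10) = 0.26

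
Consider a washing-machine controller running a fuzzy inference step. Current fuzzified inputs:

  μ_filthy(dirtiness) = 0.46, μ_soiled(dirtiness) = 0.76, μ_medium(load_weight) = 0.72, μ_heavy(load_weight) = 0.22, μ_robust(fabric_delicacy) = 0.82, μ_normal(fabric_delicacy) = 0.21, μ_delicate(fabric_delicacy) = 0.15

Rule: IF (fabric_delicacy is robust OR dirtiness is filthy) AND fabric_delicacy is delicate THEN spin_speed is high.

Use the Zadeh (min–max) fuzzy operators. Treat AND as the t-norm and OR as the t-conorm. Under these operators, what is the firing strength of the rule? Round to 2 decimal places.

0.15

firing strength: (robust=0.82 OR filthy=0.46) = 0.82; AND[min(a, b)] with delicate=0.15 → w = 0.15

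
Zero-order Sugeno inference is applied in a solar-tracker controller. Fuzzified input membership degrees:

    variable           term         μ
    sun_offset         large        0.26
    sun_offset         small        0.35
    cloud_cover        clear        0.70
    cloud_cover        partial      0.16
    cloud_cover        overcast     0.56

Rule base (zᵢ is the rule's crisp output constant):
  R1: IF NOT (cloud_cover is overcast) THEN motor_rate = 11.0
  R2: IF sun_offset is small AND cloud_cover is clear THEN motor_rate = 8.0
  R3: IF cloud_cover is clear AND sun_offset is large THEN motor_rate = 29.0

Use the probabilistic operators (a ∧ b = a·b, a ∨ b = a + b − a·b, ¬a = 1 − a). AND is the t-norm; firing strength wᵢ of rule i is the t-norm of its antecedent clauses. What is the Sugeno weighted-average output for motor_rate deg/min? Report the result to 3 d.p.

13.931

R1 (z=11.0): ¬overcast=1−0.56=0.44 → w = 0.4400
R2 (z=8.0): small=0.35, clear=0.70; AND[a·b] → w = 0.2450
R3 (z=29.0): clear=0.70, large=0.26; AND[a·b] → w = 0.1820
Weighted average = (0.4400·11.0 + 0.2450·8.0 + 0.1820·29.0) / (0.4400 + 0.2450 + 0.1820)
  = 12.0780 / 0.8670 = 13.931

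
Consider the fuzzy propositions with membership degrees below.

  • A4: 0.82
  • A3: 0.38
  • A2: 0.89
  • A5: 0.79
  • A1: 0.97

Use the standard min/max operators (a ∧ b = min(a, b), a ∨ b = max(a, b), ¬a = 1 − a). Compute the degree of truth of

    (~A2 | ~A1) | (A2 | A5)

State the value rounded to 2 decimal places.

0.89

~A2 = 1 − 0.89 = 0.11
~A1 = 1 − 0.97 = 0.03
~A2 | ~A1 = max(a, b) on (0.11, 0.03) = 0.11
A2 | A5 = max(a, b) on (0.89, 0.79) = 0.89
(~A2 | ~A1) | (A2 | A5) = max(a, b) on (0.11, 0.89) = 0.89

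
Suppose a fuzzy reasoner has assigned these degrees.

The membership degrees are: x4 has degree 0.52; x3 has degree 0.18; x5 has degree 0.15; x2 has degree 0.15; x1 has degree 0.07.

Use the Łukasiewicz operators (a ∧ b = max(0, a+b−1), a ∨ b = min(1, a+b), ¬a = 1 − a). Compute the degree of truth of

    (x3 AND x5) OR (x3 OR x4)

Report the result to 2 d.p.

0.70

x3 AND x5 = max(0, a+b−1) on (0.18, 0.15) = 0.00
x3 OR x4 = min(1, a+b) on (0.18, 0.52) = 0.70
(x3 AND x5) OR (x3 OR x4) = min(1, a+b) on (0.00, 0.70) = 0.70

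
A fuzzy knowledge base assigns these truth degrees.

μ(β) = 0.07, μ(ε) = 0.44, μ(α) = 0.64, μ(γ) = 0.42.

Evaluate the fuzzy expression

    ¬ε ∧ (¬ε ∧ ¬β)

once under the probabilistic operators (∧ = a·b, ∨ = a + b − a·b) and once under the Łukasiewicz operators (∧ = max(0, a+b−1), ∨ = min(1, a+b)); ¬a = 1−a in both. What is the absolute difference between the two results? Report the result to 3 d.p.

Under probabilistic:
  ¬ε = 1 − 0.4400 = 0.5600
  ¬ε = 1 − 0.4400 = 0.5600
  ¬β = 1 − 0.0700 = 0.9300
  ¬ε ∧ ¬β = a·b on (0.5600, 0.9300) = 0.5208
  ¬ε ∧ (¬ε ∧ ¬β) = a·b on (0.5600, 0.5208) = 0.2916
  → value = 0.2916
Under Łukasiewicz:
  ¬ε = 1 − 0.44 = 0.56
  ¬ε = 1 − 0.44 = 0.56
  ¬β = 1 − 0.07 = 0.93
  ¬ε ∧ ¬β = max(0, a+b−1) on (0.56, 0.93) = 0.49
  ¬ε ∧ (¬ε ∧ ¬β) = max(0, a+b−1) on (0.56, 0.49) = 0.05
  → value = 0.0500
|0.2916 − 0.0500| = 0.242

0.242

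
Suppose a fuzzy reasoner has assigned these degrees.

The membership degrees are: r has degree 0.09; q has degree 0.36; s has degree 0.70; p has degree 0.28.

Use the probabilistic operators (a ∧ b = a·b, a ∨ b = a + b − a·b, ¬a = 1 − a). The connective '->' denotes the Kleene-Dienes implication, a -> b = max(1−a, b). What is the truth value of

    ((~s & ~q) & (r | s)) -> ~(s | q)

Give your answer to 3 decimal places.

~s = 1 − 0.7000 = 0.3000
~q = 1 − 0.3600 = 0.6400
~s & ~q = a·b on (0.3000, 0.6400) = 0.1920
r | s = a + b − a·b on (0.0900, 0.7000) = 0.7270
(~s & ~q) & (r | s) = a·b on (0.1920, 0.7270) = 0.1396
s | q = a + b − a·b on (0.7000, 0.3600) = 0.8080
~(s | q) = 1 − 0.8080 = 0.1920
((~s & ~q) & (r | s)) -> ~(s | q)  [Kleene-Dienes: max(1−a, b)] with a=0.1396, b=0.1920 → 0.8604

0.860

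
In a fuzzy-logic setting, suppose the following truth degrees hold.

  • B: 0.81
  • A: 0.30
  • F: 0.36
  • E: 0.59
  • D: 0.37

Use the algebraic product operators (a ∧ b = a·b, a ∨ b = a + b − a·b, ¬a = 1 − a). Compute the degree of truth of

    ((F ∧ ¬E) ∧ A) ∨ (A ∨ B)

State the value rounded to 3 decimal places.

¬E = 1 − 0.5900 = 0.4100
F ∧ ¬E = a·b on (0.3600, 0.4100) = 0.1476
(F ∧ ¬E) ∧ A = a·b on (0.1476, 0.3000) = 0.0443
A ∨ B = a + b − a·b on (0.3000, 0.8100) = 0.8670
((F ∧ ¬E) ∧ A) ∨ (A ∨ B) = a + b − a·b on (0.0443, 0.8670) = 0.8729

0.873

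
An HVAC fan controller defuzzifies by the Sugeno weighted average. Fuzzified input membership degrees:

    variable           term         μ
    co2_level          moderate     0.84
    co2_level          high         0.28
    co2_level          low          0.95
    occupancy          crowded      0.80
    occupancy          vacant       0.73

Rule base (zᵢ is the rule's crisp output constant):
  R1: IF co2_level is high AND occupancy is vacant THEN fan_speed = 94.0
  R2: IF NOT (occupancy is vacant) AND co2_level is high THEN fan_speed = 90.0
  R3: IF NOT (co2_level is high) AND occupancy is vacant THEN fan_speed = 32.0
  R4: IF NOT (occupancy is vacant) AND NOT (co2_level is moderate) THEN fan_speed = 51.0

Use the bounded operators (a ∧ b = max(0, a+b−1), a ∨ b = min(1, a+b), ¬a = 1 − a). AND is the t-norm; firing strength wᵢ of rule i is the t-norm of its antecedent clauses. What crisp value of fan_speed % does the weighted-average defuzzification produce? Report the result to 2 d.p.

33.35

R1 (z=94.0): high=0.28, vacant=0.73; AND[max(0, a+b−1)] → w = 0.01
R2 (z=90.0): ¬vacant=1−0.73=0.27, high=0.28; AND[max(0, a+b−1)] → w = 0.00
R3 (z=32.0): ¬high=1−0.28=0.72, vacant=0.73; AND[max(0, a+b−1)] → w = 0.45
R4 (z=51.0): ¬vacant=1−0.73=0.27, ¬moderate=1−0.84=0.16; AND[max(0, a+b−1)] → w = 0.00
Weighted average = (0.01·94.0 + 0.00·90.0 + 0.45·32.0 + 0.00·51.0) / (0.01 + 0.00 + 0.45 + 0.00)
  = 15.3400 / 0.4600 = 33.35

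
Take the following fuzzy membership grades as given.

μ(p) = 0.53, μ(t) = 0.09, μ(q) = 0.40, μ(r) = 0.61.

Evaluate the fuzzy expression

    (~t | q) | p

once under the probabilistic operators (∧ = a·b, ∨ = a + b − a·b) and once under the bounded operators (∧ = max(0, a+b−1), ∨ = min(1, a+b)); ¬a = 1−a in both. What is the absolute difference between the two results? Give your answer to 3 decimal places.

0.025

Under probabilistic:
  ~t = 1 − 0.0900 = 0.9100
  ~t | q = a + b − a·b on (0.9100, 0.4000) = 0.9460
  (~t | q) | p = a + b − a·b on (0.9460, 0.5300) = 0.9746
  → value = 0.9746
Under bounded:
  ~t = 1 − 0.09 = 0.91
  ~t | q = min(1, a+b) on (0.91, 0.40) = 1.00
  (~t | q) | p = min(1, a+b) on (1.00, 0.53) = 1.00
  → value = 1.0000
|0.9746 − 1.0000| = 0.025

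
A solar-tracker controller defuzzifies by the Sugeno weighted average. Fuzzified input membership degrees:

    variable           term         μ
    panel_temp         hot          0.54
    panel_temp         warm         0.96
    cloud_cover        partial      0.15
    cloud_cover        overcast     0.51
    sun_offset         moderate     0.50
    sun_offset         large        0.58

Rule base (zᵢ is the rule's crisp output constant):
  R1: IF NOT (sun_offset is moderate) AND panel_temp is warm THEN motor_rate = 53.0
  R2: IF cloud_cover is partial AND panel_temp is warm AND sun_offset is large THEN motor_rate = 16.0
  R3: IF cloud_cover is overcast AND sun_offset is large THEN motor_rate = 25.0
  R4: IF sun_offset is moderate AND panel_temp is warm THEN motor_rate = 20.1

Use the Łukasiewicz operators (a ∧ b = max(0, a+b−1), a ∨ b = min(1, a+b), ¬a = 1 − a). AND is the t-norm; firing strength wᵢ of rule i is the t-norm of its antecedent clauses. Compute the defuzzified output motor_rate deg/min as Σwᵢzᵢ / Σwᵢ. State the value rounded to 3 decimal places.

35.521

R1 (z=53.0): ¬moderate=1−0.50=0.50, warm=0.96; AND[max(0, a+b−1)] → w = 0.46
R2 (z=16.0): partial=0.15, warm=0.96, large=0.58; AND[max(0, a+b−1)] → w = 0.00
R3 (z=25.0): overcast=0.51, large=0.58; AND[max(0, a+b−1)] → w = 0.09
R4 (z=20.1): moderate=0.50, warm=0.96; AND[max(0, a+b−1)] → w = 0.46
Weighted average = (0.46·53.0 + 0.00·16.0 + 0.09·25.0 + 0.46·20.1) / (0.46 + 0.00 + 0.09 + 0.46)
  = 35.8760 / 1.0100 = 35.521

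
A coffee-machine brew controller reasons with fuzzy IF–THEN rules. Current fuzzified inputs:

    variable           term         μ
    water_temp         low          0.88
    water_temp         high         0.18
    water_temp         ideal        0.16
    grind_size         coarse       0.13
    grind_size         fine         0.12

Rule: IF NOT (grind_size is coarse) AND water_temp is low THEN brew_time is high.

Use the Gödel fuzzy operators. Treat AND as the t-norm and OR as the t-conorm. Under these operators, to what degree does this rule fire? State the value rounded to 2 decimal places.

0.87

firing strength: ¬coarse=1−0.13=0.87, low=0.88; AND[min(a, b)] → w = 0.87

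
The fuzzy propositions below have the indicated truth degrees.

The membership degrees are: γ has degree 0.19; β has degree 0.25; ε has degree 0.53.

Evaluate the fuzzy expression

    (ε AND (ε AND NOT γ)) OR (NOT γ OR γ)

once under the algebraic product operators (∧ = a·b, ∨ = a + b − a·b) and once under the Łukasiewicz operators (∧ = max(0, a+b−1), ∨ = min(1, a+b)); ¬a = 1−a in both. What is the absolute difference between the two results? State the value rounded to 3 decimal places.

Under algebraic product:
  NOT γ = 1 − 0.1900 = 0.8100
  ε AND NOT γ = a·b on (0.5300, 0.8100) = 0.4293
  ε AND (ε AND NOT γ) = a·b on (0.5300, 0.4293) = 0.2275
  NOT γ = 1 − 0.1900 = 0.8100
  NOT γ OR γ = a + b − a·b on (0.8100, 0.1900) = 0.8461
  (ε AND (ε AND NOT γ)) OR (NOT γ OR γ) = a + b − a·b on (0.2275, 0.8461) = 0.8811
  → value = 0.8811
Under Łukasiewicz:
  NOT γ = 1 − 0.19 = 0.81
  ε AND NOT γ = max(0, a+b−1) on (0.53, 0.81) = 0.34
  ε AND (ε AND NOT γ) = max(0, a+b−1) on (0.53, 0.34) = 0.00
  NOT γ = 1 − 0.19 = 0.81
  NOT γ OR γ = min(1, a+b) on (0.81, 0.19) = 1.00
  (ε AND (ε AND NOT γ)) OR (NOT γ OR γ) = min(1, a+b) on (0.00, 1.00) = 1.00
  → value = 1.0000
|0.8811 − 1.0000| = 0.119

0.119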